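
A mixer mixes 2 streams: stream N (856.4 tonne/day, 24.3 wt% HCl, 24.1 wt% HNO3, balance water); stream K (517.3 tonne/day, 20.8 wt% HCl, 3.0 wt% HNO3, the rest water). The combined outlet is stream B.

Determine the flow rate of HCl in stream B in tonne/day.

HCl out = HCl in = 856.4×0.243 + 517.3×0.208 = 315.7 tonne/day.

315.7 tonne/day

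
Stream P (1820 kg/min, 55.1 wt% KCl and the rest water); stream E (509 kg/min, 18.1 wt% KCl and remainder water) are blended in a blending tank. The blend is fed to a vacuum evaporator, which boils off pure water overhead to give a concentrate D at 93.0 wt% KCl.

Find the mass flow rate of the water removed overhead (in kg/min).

1152 kg/min

KCl entering = 1820×0.551 + 509×0.181 = 1094.9 kg/min.
All KCl reports to D, so D = 1094.9/0.930 = 1177.4 kg/min.
Total feed = 2329 kg/min; overhead = 2329 − 1177.4 = 1151.6 kg/min.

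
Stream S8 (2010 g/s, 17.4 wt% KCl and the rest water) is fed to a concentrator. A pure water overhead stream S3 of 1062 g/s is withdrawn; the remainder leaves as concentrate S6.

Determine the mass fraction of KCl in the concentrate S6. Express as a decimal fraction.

KCl is not removed: 2010×0.174 = 349.74 g/s of KCl enters S6.
Concentrate = 2010 − 1062 = 948 g/s.
Mass fraction = 349.74/948 = 0.3689.

0.3689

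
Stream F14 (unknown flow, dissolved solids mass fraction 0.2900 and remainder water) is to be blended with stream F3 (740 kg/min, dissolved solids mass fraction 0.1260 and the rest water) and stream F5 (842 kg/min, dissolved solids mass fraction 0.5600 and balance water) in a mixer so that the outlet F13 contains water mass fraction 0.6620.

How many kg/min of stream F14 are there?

Let F14 be the unknown flow. Total out = 1582 + F14.
water balance: 1017.2 + 0.710·F14 = 0.662·(1582 + F14)
(0.710 − 0.662)·F14 = 0.662×1582 − 1017.2 = 30.044
F14 = 30.044 / 0.048 = 625.92 kg/min

625.9 kg/min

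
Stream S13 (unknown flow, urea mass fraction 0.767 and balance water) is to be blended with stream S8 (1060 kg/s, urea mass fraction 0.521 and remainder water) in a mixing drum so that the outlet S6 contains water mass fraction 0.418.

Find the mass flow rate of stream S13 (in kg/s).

Let S13 be the unknown flow. Total out = 1060 + S13.
water balance: 507.74 + 0.233·S13 = 0.418·(1060 + S13)
(0.233 − 0.418)·S13 = 0.418×1060 − 507.74 = -64.66
S13 = -64.66 / -0.185 = 349.51 kg/s

349.5 kg/s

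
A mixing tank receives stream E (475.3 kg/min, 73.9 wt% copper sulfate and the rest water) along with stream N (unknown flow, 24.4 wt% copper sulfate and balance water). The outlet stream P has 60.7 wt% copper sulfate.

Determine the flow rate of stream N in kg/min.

172.8 kg/min

Let N be the unknown flow. Total out = 475.3 + N.
copper sulfate balance: 351.25 + 0.244·N = 0.607·(475.3 + N)
(0.244 − 0.607)·N = 0.607×475.3 − 351.25 = -62.74
N = -62.74 / -0.363 = 172.84 kg/min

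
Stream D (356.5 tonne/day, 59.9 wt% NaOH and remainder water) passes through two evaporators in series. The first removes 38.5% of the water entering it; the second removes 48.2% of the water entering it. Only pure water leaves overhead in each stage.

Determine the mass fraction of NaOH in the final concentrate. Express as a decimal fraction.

0.824

water in feed = 356.5×0.401 = 142.96 tonne/day.
After stage 1: water left = (1−0.385)×142.96 = 87.918; stream total = 301.46 tonne/day.
After stage 2: water left = (1−0.482)×87.918 = 45.542; final concentrate = 259.09 tonne/day.
NaOH fraction = 213.54/259.09 = 0.824.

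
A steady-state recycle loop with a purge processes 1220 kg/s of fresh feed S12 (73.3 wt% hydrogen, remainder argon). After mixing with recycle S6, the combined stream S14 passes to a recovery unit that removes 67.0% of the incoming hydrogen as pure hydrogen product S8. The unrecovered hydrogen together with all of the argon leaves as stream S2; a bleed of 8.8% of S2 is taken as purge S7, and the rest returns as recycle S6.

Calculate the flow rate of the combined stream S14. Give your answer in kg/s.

4981 kg/s

argon enters only via S12 and leaves only via the purge: 1220×0.267 = 0.088×(argon in S2), and the recovery unit passes all argon, so argon in S14 = argon in S2 = 3701.6 kg/s.
hydrogen in S14: m_A = 1220×0.733 + (1−0.088)·(1−0.670)·m_A, so m_A = 894.26/0.6990 = 1279.3 kg/s.
S14 = 1279.3 + 3701.6 = 4980.9 kg/s.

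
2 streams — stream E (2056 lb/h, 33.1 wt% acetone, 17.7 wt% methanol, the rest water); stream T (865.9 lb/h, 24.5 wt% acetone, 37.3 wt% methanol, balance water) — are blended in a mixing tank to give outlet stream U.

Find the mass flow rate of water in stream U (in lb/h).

water out = water in = 2056×0.492 + 865.9×0.382 = 1342.3 lb/h.

1342 lb/h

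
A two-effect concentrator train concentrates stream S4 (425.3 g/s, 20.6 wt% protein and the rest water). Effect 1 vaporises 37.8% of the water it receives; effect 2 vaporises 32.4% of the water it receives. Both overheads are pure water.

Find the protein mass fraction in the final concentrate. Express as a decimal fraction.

water in feed = 425.3×0.794 = 337.69 g/s.
After stage 1: water left = (1−0.378)×337.69 = 210.04; stream total = 297.65 g/s.
After stage 2: water left = (1−0.324)×210.04 = 141.99; final concentrate = 229.6 g/s.
protein fraction = 87.612/229.6 = 0.382.

0.382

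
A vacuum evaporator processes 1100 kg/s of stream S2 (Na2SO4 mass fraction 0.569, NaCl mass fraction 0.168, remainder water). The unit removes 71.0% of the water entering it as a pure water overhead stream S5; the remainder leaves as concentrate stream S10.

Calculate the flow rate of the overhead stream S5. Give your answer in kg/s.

water entering = 1100×0.263 = 289.3 kg/s; overhead removed = 0.710×289.3 = 205.4 kg/s.

205.4 kg/s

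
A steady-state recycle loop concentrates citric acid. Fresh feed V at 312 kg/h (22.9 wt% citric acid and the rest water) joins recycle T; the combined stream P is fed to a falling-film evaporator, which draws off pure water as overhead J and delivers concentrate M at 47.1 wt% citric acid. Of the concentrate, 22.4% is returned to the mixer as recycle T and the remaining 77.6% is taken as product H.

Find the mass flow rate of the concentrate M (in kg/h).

195.5 kg/h

Overall citric acid balance (none leaves overhead): citric acid in fresh feed = citric acid in product, i.e. 312×0.229 = (1−0.224)·M·0.471.
M = 71.448/(0.471×0.776) = 195.48 kg/h.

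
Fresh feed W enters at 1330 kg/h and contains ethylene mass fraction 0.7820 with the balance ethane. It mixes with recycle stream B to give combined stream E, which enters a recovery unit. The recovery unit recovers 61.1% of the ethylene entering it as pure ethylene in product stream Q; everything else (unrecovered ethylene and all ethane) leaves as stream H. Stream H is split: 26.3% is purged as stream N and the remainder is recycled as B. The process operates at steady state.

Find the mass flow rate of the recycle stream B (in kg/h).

1231 kg/h

ethane enters only via W and leaves only via the purge: 1330×0.218 = 0.263×(ethane in H), and the recovery unit passes all ethane, so ethane in E = ethane in H = 1102.4 kg/h.
ethylene in E: m_A = 1330×0.782 + (1−0.263)·(1−0.611)·m_A, so m_A = 1040.1/0.7133 = 1458.1 kg/h.
H = (1−0.611)×1458.1 + 1102.4 = 1669.6 kg/h.
Recycle B = (1−0.263)×1669.6 = 1230.5 kg/h.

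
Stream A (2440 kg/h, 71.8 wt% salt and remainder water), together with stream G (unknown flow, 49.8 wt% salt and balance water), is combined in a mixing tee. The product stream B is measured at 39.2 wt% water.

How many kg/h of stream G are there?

Let G be the unknown flow. Total out = 2440 + G.
water balance: 688.08 + 0.502·G = 0.392·(2440 + G)
(0.502 − 0.392)·G = 0.392×2440 − 688.08 = 268.4
G = 268.4 / 0.110 = 2440 kg/h

2440 kg/h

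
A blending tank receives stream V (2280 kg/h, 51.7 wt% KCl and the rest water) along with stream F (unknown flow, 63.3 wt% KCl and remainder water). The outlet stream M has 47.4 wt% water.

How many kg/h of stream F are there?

191.8 kg/h

Let F be the unknown flow. Total out = 2280 + F.
water balance: 1101.2 + 0.367·F = 0.474·(2280 + F)
(0.367 − 0.474)·F = 0.474×2280 − 1101.2 = -20.52
F = -20.52 / -0.107 = 191.78 kg/h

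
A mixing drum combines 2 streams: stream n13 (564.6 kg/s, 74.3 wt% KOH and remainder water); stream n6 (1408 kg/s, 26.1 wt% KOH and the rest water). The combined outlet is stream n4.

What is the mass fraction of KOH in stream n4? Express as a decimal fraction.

0.399

Total flow out = 564.6 + 1408 = 1972.6 kg/s.
KOH in = 564.6×0.743 + 1408×0.261 = 786.99 kg/s.
KOH mass fraction in n4 = 786.99/1972.6 = 0.399.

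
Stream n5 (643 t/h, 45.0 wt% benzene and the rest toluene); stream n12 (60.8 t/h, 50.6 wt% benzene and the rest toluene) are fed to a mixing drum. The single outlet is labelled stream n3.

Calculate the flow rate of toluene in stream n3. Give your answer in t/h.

toluene out = toluene in = 643×0.550 + 60.8×0.494 = 383.69 t/h.

383.7 t/h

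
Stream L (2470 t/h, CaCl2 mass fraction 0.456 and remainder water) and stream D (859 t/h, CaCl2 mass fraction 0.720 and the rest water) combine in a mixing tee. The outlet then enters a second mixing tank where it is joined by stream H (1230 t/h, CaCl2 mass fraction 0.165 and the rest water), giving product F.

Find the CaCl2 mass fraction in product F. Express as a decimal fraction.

0.427

Overall, product flow = 4559 t/h.
CaCl2 in = 2470×0.456 + 859×0.720 + 1230×0.165 = 1947.8 t/h.
CaCl2 fraction in F = 0.427.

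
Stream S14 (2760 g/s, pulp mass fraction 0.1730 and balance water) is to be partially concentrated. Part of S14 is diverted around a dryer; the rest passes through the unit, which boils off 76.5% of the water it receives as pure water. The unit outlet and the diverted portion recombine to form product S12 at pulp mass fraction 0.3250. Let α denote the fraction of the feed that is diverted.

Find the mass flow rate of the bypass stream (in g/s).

719.7 g/s

All 2760×0.173 = 477.48 g/s of pulp reaches S12, so S12 = 477.48/0.325 = 1469.2 g/s and vapour = 1290.8 g/s.
The evaporator receives (1−α)·2760 of feed at 0.827 water and removes 0.765 of that water:
0.765×0.827×(1−α)×2760 = 1290.8
(1−α) = 1290.8/1746.1 = 0.7393;  α = 0.2607.
Bypass flow = 0.2607×2760 = 719.66 g/s.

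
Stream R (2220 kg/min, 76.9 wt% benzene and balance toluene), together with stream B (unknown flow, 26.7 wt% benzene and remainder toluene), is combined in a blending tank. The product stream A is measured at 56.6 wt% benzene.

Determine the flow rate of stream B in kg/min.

1507 kg/min

Let B be the unknown flow. Total out = 2220 + B.
benzene balance: 1707.2 + 0.267·B = 0.566·(2220 + B)
(0.267 − 0.566)·B = 0.566×2220 − 1707.2 = -450.66
B = -450.66 / -0.299 = 1507.2 kg/min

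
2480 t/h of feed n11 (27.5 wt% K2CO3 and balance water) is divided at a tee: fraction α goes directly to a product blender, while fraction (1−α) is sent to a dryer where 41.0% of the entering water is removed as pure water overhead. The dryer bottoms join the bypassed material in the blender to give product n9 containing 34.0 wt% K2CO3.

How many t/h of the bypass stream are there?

All 2480×0.275 = 682 t/h of K2CO3 reaches n9, so n9 = 682/0.340 = 2005.9 t/h and vapour = 474.12 t/h.
The evaporator receives (1−α)·2480 of feed at 0.725 water and removes 0.410 of that water:
0.410×0.725×(1−α)×2480 = 474.12
(1−α) = 474.12/737.18 = 0.6432;  α = 0.3568.
Bypass flow = 0.3568×2480 = 884.99 t/h.

885 t/h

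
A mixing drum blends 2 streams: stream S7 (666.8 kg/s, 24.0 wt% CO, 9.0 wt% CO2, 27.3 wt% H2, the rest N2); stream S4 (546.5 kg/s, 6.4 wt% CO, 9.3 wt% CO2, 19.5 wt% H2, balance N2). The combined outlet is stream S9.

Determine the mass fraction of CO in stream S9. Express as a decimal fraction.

0.161

Total flow out = 666.8 + 546.5 = 1213.3 kg/s.
CO in = 666.8×0.240 + 546.5×0.064 = 195.01 kg/s.
CO mass fraction in S9 = 195.01/1213.3 = 0.161.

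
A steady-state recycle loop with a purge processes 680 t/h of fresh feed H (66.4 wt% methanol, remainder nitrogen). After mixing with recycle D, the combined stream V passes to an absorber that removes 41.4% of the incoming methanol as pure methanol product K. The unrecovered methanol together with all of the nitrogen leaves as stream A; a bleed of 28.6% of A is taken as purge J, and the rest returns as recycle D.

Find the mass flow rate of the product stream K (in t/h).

methanol in V: m_A = 680×0.664 + (1−0.286)·(1−0.414)·m_A, so m_A = 451.52/0.5816 = 776.35 t/h.
Product K = 0.414×776.35 = 321.41 t/h.

321.4 t/h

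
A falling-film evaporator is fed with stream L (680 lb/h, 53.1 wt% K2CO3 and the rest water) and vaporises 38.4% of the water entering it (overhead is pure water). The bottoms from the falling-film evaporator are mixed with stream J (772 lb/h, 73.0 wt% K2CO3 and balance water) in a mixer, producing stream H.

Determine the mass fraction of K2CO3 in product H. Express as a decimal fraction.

Vapour removed = 0.384×0.469×680 = 122.47 lb/h; concentrate = 557.53 lb/h.
K2CO3 reaching the mixer = 361.08 (from concentrate) + 772×0.730 = 924.64 lb/h.
Product flow = 557.53 + 772 = 1329.5 lb/h; K2CO3 fraction = 0.695.

0.695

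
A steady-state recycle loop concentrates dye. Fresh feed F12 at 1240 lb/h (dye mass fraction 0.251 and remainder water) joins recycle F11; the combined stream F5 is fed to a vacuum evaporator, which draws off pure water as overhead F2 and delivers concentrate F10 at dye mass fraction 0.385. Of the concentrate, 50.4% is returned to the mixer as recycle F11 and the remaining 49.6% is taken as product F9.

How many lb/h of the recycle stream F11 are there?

821.5 lb/h

Overall dye balance (none leaves overhead): dye in fresh feed = dye in product, i.e. 1240×0.251 = (1−0.504)·F10·0.385.
F10 = 311.24/(0.385×0.496) = 1629.9 lb/h.
Recycle F11 = 0.504×1629.9 = 821.45 lb/h.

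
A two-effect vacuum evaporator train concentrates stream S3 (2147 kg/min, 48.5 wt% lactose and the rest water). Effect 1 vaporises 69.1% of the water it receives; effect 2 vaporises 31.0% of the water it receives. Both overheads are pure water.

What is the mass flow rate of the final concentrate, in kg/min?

water in feed = 2147×0.515 = 1105.7 kg/min.
After stage 1: water left = (1−0.691)×1105.7 = 341.66; stream total = 1383 kg/min.
After stage 2: water left = (1−0.310)×341.66 = 235.75; final concentrate = 1277 kg/min.

1277 kg/min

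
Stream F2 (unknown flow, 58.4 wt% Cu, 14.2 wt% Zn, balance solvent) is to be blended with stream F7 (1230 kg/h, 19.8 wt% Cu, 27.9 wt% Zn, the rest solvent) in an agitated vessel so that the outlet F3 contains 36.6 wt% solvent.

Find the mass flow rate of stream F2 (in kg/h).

Let F2 be the unknown flow. Total out = 1230 + F2.
solvent balance: 643.29 + 0.274·F2 = 0.366·(1230 + F2)
(0.274 − 0.366)·F2 = 0.366×1230 − 643.29 = -193.11
F2 = -193.11 / -0.092 = 2099 kg/h

2099 kg/h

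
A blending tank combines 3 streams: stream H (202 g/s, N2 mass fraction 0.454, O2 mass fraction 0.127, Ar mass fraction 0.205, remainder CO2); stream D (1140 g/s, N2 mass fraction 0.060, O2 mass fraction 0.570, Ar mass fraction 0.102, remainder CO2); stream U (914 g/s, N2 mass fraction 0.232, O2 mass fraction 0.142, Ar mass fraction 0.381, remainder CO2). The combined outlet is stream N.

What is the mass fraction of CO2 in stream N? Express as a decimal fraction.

0.254

Total flow out = 202 + 1140 + 914 = 2256 g/s.
CO2 in = 202×0.214 + 1140×0.268 + 914×0.245 = 572.68 g/s.
CO2 mass fraction in N = 572.68/2256 = 0.254.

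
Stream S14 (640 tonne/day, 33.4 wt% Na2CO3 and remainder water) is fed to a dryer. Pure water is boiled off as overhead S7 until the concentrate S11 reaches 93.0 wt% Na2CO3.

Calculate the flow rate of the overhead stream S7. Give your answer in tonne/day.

410.2 tonne/day

Na2CO3 is conserved: 640×0.334 = 213.76 tonne/day all reports to the concentrate.
Concentrate = 213.76/(target fraction) = 229.85 tonne/day.
Overhead = 640 − 229.85 = 410.15 tonne/day.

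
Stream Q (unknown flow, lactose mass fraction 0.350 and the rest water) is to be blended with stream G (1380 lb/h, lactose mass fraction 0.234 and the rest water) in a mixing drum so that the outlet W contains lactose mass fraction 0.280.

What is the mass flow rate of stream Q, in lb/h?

906.9 lb/h

Let Q be the unknown flow. Total out = 1380 + Q.
lactose balance: 322.92 + 0.350·Q = 0.280·(1380 + Q)
(0.350 − 0.280)·Q = 0.280×1380 − 322.92 = 63.48
Q = 63.48 / 0.070 = 906.86 lb/h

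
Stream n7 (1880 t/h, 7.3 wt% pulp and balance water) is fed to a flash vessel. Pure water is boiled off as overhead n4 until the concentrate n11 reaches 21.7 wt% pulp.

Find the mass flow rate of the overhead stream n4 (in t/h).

1248 t/h

pulp is conserved: 1880×0.073 = 137.24 t/h all reports to the concentrate.
Concentrate = 137.24/(target fraction) = 632.44 t/h.
Overhead = 1880 − 632.44 = 1247.6 t/h.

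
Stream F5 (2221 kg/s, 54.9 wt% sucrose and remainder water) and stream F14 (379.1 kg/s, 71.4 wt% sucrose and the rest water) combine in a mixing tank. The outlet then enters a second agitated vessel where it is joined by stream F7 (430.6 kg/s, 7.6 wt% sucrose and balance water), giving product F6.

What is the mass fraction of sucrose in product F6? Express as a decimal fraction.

Overall, product flow = 3030.7 kg/s.
sucrose in = 2221×0.549 + 379.1×0.714 + 430.6×0.076 = 1522.7 kg/s.
sucrose fraction in F6 = 0.5024.

0.5024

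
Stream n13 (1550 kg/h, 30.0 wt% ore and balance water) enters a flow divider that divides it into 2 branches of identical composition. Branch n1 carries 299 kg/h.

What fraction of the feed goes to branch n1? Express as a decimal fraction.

Fraction to n1 = 299/1550 = 0.1929.

0.193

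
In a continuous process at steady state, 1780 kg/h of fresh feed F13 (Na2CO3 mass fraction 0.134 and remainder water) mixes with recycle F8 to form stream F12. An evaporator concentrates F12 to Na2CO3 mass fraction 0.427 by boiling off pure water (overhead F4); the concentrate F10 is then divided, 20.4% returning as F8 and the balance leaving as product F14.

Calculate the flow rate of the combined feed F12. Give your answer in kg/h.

Overall Na2CO3 balance (none leaves overhead): Na2CO3 in fresh feed = Na2CO3 in product, i.e. 1780×0.134 = (1−0.204)·F10·0.427.
F10 = 238.52/(0.427×0.796) = 701.75 kg/h.
Recycle F8 = 0.204×701.75 = 143.16 kg/h.
Combined feed F12 = 1780 + 143.16 = 1923.2 kg/h.

1923 kg/h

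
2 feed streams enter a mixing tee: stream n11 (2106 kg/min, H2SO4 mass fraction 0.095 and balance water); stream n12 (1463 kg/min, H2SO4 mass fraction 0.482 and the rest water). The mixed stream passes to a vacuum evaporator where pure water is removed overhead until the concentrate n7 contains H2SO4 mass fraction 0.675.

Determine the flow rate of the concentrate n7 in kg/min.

H2SO4 entering = 2106×0.095 + 1463×0.482 = 905.24 kg/min.
All H2SO4 reports to n7, so n7 = 905.24/0.675 = 1341.1 kg/min.

1341 kg/min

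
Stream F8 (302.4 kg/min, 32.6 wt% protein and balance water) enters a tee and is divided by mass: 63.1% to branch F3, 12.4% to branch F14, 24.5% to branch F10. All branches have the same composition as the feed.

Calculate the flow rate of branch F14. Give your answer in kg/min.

Branch F14 flow = 0.124×302.4 = 37.498 kg/min.

37.5 kg/min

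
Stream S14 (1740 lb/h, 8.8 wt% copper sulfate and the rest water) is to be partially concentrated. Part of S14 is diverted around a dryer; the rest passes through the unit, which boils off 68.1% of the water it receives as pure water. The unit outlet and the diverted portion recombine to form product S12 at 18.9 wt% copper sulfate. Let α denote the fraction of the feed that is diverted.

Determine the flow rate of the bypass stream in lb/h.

All 1740×0.088 = 153.12 lb/h of copper sulfate reaches S12, so S12 = 153.12/0.189 = 810.16 lb/h and vapour = 929.84 lb/h.
The evaporator receives (1−α)·1740 of feed at 0.912 water and removes 0.681 of that water:
0.681×0.912×(1−α)×1740 = 929.84
(1−α) = 929.84/1080.7 = 0.8604;  α = 0.1396.
Bypass flow = 0.1396×1740 = 242.84 lb/h.

242.8 lb/h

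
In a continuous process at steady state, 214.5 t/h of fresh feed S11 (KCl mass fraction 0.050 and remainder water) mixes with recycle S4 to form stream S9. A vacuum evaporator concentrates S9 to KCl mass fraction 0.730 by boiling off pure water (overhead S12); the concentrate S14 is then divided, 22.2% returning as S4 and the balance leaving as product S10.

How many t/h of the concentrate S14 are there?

Overall KCl balance (none leaves overhead): KCl in fresh feed = KCl in product, i.e. 214.5×0.050 = (1−0.222)·S14·0.730.
S14 = 10.725/(0.730×0.778) = 18.884 t/h.

18.88 t/h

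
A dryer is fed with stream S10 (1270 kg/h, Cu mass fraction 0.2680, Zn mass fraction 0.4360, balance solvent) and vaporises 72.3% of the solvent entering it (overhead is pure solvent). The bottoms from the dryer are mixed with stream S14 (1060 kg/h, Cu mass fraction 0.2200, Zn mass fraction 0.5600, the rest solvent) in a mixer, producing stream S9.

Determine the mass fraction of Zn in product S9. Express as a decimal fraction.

0.5574

Vapour removed = 0.723×0.296×1270 = 271.79 kg/h; concentrate = 998.21 kg/h.
Zn reaching the mixer = 553.72 (from concentrate) + 1060×0.560 = 1147.3 kg/h.
Product flow = 998.21 + 1060 = 2058.2 kg/h; Zn fraction = 0.5574.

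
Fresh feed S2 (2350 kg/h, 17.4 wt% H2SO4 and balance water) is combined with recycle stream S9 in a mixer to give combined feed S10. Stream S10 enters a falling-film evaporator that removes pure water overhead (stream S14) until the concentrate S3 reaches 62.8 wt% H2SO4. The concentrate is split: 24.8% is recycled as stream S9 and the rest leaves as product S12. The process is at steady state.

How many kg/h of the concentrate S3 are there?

865.8 kg/h

Overall H2SO4 balance (none leaves overhead): H2SO4 in fresh feed = H2SO4 in product, i.e. 2350×0.174 = (1−0.248)·S3·0.628.
S3 = 408.9/(0.628×0.752) = 865.84 kg/h.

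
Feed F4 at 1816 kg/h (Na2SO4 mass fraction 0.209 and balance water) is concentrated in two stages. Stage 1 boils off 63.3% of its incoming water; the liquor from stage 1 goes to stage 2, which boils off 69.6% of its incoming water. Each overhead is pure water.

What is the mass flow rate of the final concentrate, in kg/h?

water in feed = 1816×0.791 = 1436.5 kg/h.
After stage 1: water left = (1−0.633)×1436.5 = 527.18; stream total = 906.72 kg/h.
After stage 2: water left = (1−0.696)×527.18 = 160.26; final concentrate = 539.81 kg/h.

539.8 kg/h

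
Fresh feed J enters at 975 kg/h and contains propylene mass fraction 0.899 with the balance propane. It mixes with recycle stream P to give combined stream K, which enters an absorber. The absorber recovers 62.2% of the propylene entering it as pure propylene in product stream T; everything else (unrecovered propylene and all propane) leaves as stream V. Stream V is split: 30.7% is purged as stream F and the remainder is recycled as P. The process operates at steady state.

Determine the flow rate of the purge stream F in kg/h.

propane enters only via J and leaves only via the purge: 975×0.101 = 0.307×(propane in V), and the absorber passes all propane, so propane in K = propane in V = 320.77 kg/h.
propylene in K: m_A = 975×0.899 + (1−0.307)·(1−0.622)·m_A, so m_A = 876.52/0.7380 = 1187.6 kg/h.
V = (1−0.622)×1187.6 + 320.77 = 769.69 kg/h.
Purge F = 0.307×769.69 = 236.29 kg/h.

236.3 kg/h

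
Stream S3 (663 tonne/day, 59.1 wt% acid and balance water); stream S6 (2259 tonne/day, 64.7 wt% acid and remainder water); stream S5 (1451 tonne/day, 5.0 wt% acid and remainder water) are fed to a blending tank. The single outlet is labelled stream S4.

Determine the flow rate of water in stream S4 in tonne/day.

2447 tonne/day

water out = water in = 663×0.409 + 2259×0.353 + 1451×0.950 = 2447 tonne/day.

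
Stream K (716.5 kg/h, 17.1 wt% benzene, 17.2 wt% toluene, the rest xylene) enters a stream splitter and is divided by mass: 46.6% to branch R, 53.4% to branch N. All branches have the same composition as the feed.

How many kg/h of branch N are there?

Branch N flow = 0.534×716.5 = 382.61 kg/h.

382.6 kg/h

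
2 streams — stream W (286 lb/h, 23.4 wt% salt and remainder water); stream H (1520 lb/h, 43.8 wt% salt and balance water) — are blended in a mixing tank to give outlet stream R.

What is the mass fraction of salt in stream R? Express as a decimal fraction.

0.406

Total flow out = 286 + 1520 = 1806 lb/h.
salt in = 286×0.234 + 1520×0.438 = 732.68 lb/h.
salt mass fraction in R = 732.68/1806 = 0.406.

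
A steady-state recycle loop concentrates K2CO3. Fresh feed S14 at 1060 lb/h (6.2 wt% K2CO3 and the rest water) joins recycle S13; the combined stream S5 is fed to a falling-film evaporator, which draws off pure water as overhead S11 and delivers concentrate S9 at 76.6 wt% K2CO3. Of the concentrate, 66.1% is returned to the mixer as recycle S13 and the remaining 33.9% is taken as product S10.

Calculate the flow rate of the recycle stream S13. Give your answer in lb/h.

Overall K2CO3 balance (none leaves overhead): K2CO3 in fresh feed = K2CO3 in product, i.e. 1060×0.062 = (1−0.661)·S9·0.766.
S9 = 65.72/(0.766×0.339) = 253.09 lb/h.
Recycle S13 = 0.661×253.09 = 167.29 lb/h.

167.3 lb/h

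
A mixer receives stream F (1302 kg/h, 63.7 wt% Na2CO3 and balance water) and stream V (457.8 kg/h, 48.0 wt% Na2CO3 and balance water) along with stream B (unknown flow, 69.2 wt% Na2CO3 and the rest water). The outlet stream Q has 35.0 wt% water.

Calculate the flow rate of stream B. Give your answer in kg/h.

Let B be the unknown flow. Total out = 1759.8 + B.
water balance: 710.68 + 0.308·B = 0.350·(1759.8 + B)
(0.308 − 0.350)·B = 0.350×1759.8 − 710.68 = -94.752
B = -94.752 / -0.042 = 2256 kg/h

2256 kg/h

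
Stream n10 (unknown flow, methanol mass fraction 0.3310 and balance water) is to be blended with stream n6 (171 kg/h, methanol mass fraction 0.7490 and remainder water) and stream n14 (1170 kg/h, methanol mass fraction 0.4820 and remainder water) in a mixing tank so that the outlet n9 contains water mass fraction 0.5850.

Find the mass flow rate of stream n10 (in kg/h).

1613 kg/h

Let n10 be the unknown flow. Total out = 1341 + n10.
water balance: 648.98 + 0.669·n10 = 0.585·(1341 + n10)
(0.669 − 0.585)·n10 = 0.585×1341 − 648.98 = 135.5
n10 = 135.5 / 0.084 = 1613.1 kg/h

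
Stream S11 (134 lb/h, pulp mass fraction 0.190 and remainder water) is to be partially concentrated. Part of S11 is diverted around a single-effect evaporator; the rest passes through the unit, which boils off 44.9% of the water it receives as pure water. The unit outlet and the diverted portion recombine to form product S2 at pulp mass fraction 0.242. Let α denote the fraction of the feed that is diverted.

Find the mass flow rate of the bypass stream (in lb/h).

54.83 lb/h

All 134×0.190 = 25.46 lb/h of pulp reaches S2, so S2 = 25.46/0.242 = 105.21 lb/h and vapour = 28.793 lb/h.
The evaporator receives (1−α)·134 of feed at 0.810 water and removes 0.449 of that water:
0.449×0.810×(1−α)×134 = 28.793
(1−α) = 28.793/48.734 = 0.5908;  α = 0.4092.
Bypass flow = 0.4092×134 = 54.83 lb/h.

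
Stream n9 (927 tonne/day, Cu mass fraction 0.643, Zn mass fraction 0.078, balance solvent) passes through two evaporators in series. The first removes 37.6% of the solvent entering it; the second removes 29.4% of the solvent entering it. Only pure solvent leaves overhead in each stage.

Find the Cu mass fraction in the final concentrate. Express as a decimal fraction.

0.762

solvent in feed = 927×0.279 = 258.63 tonne/day.
After stage 1: solvent left = (1−0.376)×258.63 = 161.39; stream total = 829.75 tonne/day.
After stage 2: solvent left = (1−0.294)×161.39 = 113.94; final concentrate = 782.31 tonne/day.
Cu fraction = 596.06/782.31 = 0.762.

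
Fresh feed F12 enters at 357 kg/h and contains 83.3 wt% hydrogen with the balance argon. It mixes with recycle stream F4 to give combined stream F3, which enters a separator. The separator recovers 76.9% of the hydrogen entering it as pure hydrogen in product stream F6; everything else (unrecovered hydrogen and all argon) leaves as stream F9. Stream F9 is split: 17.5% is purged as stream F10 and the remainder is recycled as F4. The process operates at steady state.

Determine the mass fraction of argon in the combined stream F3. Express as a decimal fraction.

argon enters only via F12 and leaves only via the purge: 357×0.167 = 0.175×(argon in F9), and the separator passes all argon, so argon in F3 = argon in F9 = 340.68 kg/h.
hydrogen in F3: m_A = 357×0.833 + (1−0.175)·(1−0.769)·m_A, so m_A = 297.38/0.8094 = 367.4 kg/h.
F3 = 367.4 + 340.68 = 708.08 kg/h.
argon fraction in F3 = 340.68/708.08 = 0.481.

0.481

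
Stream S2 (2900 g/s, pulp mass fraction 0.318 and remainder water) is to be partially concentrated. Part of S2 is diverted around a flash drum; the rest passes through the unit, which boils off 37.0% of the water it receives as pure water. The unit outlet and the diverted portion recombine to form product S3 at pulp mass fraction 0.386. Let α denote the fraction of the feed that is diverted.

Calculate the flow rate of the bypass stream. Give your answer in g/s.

All 2900×0.318 = 922.2 g/s of pulp reaches S3, so S3 = 922.2/0.386 = 2389.1 g/s and vapour = 510.88 g/s.
The evaporator receives (1−α)·2900 of feed at 0.682 water and removes 0.370 of that water:
0.370×0.682×(1−α)×2900 = 510.88
(1−α) = 510.88/731.79 = 0.6981;  α = 0.3019.
Bypass flow = 0.3019×2900 = 875.43 g/s.

875.4 g/s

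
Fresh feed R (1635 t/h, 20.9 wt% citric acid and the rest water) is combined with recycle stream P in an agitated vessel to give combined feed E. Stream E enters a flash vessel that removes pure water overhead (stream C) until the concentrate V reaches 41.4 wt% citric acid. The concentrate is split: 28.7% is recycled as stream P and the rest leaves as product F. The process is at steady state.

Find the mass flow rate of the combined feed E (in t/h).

Overall citric acid balance (none leaves overhead): citric acid in fresh feed = citric acid in product, i.e. 1635×0.209 = (1−0.287)·V·0.414.
V = 341.71/(0.414×0.713) = 1157.6 t/h.
Recycle P = 0.287×1157.6 = 332.24 t/h.
Combined feed E = 1635 + 332.24 = 1967.2 t/h.

1967 t/h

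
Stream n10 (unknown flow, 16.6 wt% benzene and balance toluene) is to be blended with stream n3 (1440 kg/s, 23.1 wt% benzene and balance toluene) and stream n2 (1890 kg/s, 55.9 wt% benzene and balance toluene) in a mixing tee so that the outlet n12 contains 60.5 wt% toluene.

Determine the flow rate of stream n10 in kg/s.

Let n10 be the unknown flow. Total out = 3330 + n10.
toluene balance: 1940.9 + 0.834·n10 = 0.605·(3330 + n10)
(0.834 − 0.605)·n10 = 0.605×3330 − 1940.9 = 73.8
n10 = 73.8 / 0.229 = 322.27 kg/s

322.3 kg/s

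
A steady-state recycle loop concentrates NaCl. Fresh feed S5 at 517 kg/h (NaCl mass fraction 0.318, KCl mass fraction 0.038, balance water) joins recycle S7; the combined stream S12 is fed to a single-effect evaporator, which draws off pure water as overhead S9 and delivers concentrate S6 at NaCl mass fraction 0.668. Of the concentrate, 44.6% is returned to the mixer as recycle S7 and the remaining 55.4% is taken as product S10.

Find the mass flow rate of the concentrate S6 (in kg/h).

Overall NaCl balance (none leaves overhead): NaCl in fresh feed = NaCl in product, i.e. 517×0.318 = (1−0.446)·S6·0.668.
S6 = 164.41/(0.668×0.554) = 444.25 kg/h.

444.3 kg/h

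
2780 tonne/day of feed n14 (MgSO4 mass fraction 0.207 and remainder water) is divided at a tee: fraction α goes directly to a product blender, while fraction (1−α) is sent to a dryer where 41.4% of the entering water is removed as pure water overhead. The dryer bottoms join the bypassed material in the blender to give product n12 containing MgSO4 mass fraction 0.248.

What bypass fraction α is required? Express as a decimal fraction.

0.496

All 2780×0.207 = 575.46 tonne/day of MgSO4 reaches n12, so n12 = 575.46/0.248 = 2320.4 tonne/day and vapour = 459.6 tonne/day.
The evaporator receives (1−α)·2780 of feed at 0.793 water and removes 0.414 of that water:
0.414×0.793×(1−α)×2780 = 459.6
(1−α) = 459.6/912.68 = 0.5036;  α = 0.4964.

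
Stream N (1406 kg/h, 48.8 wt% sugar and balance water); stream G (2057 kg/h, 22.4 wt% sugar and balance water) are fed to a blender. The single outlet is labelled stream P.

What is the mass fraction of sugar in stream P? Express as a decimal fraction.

0.331

Total flow out = 1406 + 2057 = 3463 kg/h.
sugar in = 1406×0.488 + 2057×0.224 = 1146.9 kg/h.
sugar mass fraction in P = 1146.9/3463 = 0.331.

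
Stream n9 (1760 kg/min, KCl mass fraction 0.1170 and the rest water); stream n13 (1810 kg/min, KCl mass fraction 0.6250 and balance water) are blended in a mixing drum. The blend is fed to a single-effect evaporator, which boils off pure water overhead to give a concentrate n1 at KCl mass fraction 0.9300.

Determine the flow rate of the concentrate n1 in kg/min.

KCl entering = 1760×0.117 + 1810×0.625 = 1337.2 kg/min.
All KCl reports to n1, so n1 = 1337.2/0.930 = 1437.8 kg/min.

1438 kg/min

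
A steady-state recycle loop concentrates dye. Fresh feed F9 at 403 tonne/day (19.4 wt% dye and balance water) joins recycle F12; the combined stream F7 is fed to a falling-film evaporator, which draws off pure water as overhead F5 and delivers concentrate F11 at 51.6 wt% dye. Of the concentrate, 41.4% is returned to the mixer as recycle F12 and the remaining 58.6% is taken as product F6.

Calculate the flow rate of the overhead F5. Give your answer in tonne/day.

251.5 tonne/day

Overall dye balance (none leaves overhead): dye in fresh feed = dye in product, i.e. 403×0.194 = (1−0.414)·F11·0.516.
F11 = 78.182/(0.516×0.586) = 258.56 tonne/day.
Recycle F12 = 0.414×258.56 = 107.04 tonne/day.
Combined feed F7 = 403 + 107.04 = 510.04 tonne/day.
Overhead F5 = F7 − F11 = 510.04 − 258.56 = 251.48 tonne/day.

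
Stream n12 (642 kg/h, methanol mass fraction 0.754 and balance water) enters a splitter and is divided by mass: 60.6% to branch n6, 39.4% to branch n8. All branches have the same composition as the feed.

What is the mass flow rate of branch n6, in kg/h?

Branch n6 flow = 0.606×642 = 389.05 kg/h.

389.1 kg/h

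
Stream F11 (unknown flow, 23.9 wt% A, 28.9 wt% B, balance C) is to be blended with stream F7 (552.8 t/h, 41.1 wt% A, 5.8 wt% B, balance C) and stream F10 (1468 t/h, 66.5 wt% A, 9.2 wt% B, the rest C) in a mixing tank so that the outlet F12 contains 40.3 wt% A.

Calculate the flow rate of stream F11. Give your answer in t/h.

Let F11 be the unknown flow. Total out = 2020.8 + F11.
A balance: 1203.4 + 0.239·F11 = 0.403·(2020.8 + F11)
(0.239 − 0.403)·F11 = 0.403×2020.8 − 1203.4 = -389.04
F11 = -389.04 / -0.164 = 2372.2 t/h

2372 t/h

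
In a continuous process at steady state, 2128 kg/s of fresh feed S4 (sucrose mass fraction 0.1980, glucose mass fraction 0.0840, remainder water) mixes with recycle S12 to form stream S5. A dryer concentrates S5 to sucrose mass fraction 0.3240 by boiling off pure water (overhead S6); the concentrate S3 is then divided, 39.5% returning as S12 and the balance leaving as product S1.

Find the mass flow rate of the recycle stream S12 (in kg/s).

Overall sucrose balance (none leaves overhead): sucrose in fresh feed = sucrose in product, i.e. 2128×0.198 = (1−0.395)·S3·0.324.
S3 = 421.34/(0.324×0.605) = 2149.5 kg/s.
Recycle S12 = 0.395×2149.5 = 849.05 kg/s.

849.1 kg/s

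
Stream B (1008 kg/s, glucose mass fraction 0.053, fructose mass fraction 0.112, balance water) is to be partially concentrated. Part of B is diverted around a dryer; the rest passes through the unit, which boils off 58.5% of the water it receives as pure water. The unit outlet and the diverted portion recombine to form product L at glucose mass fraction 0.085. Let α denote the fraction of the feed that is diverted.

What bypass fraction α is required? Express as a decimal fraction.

All 1008×0.053 = 53.424 kg/s of glucose reaches L, so L = 53.424/0.085 = 628.52 kg/s and vapour = 379.48 kg/s.
The evaporator receives (1−α)·1008 of feed at 0.835 water and removes 0.585 of that water:
0.585×0.835×(1−α)×1008 = 379.48
(1−α) = 379.48/492.38 = 0.7707;  α = 0.2293.

0.229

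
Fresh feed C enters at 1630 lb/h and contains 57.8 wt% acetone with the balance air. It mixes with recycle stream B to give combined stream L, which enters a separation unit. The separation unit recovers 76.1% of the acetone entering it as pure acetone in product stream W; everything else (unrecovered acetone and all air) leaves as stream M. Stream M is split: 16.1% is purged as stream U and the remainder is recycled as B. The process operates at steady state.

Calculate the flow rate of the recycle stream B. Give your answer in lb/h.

air enters only via C and leaves only via the purge: 1630×0.422 = 0.161×(air in M), and the separation unit passes all air, so air in L = air in M = 4272.4 lb/h.
acetone in L: m_A = 1630×0.578 + (1−0.161)·(1−0.761)·m_A, so m_A = 942.14/0.7995 = 1178.4 lb/h.
M = (1−0.761)×1178.4 + 4272.4 = 4554.1 lb/h.
Recycle B = (1−0.161)×4554.1 = 3820.9 lb/h.

3821 lb/h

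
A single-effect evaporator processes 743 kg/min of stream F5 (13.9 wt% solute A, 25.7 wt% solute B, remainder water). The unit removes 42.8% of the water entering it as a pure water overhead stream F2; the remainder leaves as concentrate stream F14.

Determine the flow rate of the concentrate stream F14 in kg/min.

water entering = 743×0.604 = 448.77 kg/min; overhead removed = 0.428×448.77 = 192.07 kg/min.
Concentrate = 743 − 192.07 = 550.93 kg/min.

550.9 kg/min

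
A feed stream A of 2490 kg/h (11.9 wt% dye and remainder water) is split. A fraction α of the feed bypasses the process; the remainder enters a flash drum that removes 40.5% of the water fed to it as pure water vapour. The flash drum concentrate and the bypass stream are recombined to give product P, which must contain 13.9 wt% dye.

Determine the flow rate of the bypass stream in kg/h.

All 2490×0.119 = 296.31 kg/h of dye reaches P, so P = 296.31/0.139 = 2131.7 kg/h and vapour = 358.27 kg/h.
The evaporator receives (1−α)·2490 of feed at 0.881 water and removes 0.405 of that water:
0.405×0.881×(1−α)×2490 = 358.27
(1−α) = 358.27/888.44 = 0.4033;  α = 0.5967.
Bypass flow = 0.5967×2490 = 1485.9 kg/h.

1486 kg/h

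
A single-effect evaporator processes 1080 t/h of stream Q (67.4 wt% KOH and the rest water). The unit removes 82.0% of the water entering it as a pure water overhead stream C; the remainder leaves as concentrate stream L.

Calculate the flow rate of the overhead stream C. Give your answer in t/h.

water entering = 1080×0.326 = 352.08 t/h; overhead removed = 0.820×352.08 = 288.71 t/h.

288.7 t/h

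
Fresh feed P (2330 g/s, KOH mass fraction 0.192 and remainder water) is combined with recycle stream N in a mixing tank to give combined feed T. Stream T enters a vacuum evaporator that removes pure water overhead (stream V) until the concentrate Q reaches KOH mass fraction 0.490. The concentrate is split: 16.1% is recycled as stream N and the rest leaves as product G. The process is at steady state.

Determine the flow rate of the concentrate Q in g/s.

1088 g/s

Overall KOH balance (none leaves overhead): KOH in fresh feed = KOH in product, i.e. 2330×0.192 = (1−0.161)·Q·0.490.
Q = 447.36/(0.490×0.839) = 1088.2 g/s.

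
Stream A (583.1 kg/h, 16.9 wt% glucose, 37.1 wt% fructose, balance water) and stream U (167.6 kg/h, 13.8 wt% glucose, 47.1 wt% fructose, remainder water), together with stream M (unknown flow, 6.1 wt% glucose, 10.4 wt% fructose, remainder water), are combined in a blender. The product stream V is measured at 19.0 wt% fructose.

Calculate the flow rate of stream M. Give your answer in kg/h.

1775 kg/h

Let M be the unknown flow. Total out = 750.7 + M.
fructose balance: 295.27 + 0.104·M = 0.190·(750.7 + M)
(0.104 − 0.190)·M = 0.190×750.7 − 295.27 = -152.64
M = -152.64 / -0.086 = 1774.8 kg/h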